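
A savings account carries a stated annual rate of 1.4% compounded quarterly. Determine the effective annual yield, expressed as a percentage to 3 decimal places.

EAR = (1 + 0.014/4)^4 − 1.
= 1.014074 − 1 = 1.407%.

1.407%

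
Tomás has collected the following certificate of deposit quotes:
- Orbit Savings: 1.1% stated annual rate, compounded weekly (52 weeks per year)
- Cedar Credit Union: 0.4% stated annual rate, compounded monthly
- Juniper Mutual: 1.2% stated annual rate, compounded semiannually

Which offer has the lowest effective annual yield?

Orbit Savings: (1 + 0.011/52)^52 − 1 = 1.106%
Cedar Credit Union: (1 + 0.004/12)^12 − 1 = 0.401%
Juniper Mutual: (1 + 0.012/2)^2 − 1 = 1.204%
The lowest effective annual rate is Cedar Credit Union at 0.401%.

Cedar Credit Union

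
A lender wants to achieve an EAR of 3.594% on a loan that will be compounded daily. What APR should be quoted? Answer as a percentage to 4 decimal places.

3.5311%

(1 + r/365)^365 − 1 = 0.03594, so 1 + r/365 = 1.03594^(1/365).
r/365 = 0.000097, so r = 0.035311 = 3.5311%.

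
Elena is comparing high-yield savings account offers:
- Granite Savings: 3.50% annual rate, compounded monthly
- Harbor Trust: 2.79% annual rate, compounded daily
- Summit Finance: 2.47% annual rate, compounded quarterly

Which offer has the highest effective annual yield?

Granite Savings

Granite Savings: (1 + 0.0350/12)^12 − 1 = 3.557%
Harbor Trust: (1 + 0.0279/365)^365 − 1 = 2.829%
Summit Finance: (1 + 0.0247/4)^4 − 1 = 2.493%
The highest effective annual rate is Granite Savings at 3.557%.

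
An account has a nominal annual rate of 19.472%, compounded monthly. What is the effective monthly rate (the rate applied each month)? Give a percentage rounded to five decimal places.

1.62267%

With a nominal annual rate compounded monthly, the periodic rate is the nominal rate divided by 12.
i = 0.19472 / 12 = 0.0162267 = 1.62267%.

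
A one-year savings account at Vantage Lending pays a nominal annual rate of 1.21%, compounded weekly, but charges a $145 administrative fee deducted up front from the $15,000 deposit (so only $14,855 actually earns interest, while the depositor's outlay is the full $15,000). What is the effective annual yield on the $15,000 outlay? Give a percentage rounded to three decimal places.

0.239%

Value after one year: 14,855 × (1 + 0.0121/52)^52 = 14,855 × 1.012172 = $15,035.82.
Effective yield on the $15,000 outlay: 15,035.82 / 15,000 − 1 = 0.002388 = 0.239%.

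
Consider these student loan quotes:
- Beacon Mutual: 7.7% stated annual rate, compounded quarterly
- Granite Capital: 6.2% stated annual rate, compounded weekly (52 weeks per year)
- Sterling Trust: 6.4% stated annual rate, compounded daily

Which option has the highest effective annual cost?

Beacon Mutual: (1 + 0.077/4)^4 − 1 = 7.925%
Granite Capital: (1 + 0.062/52)^52 − 1 = 6.392%
Sterling Trust: (1 + 0.064/365)^365 − 1 = 6.609%
The highest effective annual rate is Beacon Mutual at 7.925%.

Beacon Mutual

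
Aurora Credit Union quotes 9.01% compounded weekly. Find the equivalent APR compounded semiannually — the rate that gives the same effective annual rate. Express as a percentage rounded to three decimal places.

9.208%

EAR = (1 + 0.0901/52)^52 − 1 = 0.094198.
Solve (1 + r/2)^2 = 1.094198: r/2 = 1.094198^(1/2) − 1 = 0.046039, so r = 0.092079 = 9.208%.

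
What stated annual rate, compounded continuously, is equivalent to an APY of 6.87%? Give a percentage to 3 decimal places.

6.644%

Continuous: nominal r satisfies e^r − 1 = 0.0687.
r = ln(1 + 0.0687) = ln(1.0687) = 0.066443 = 6.644%.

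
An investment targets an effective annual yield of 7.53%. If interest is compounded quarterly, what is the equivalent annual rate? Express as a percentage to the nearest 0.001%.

7.326%

(1 + r/4)^4 − 1 = 0.0753, so 1 + r/4 = 1.0753^(1/4).
r/4 = 0.018316, so r = 0.073263 = 7.326%.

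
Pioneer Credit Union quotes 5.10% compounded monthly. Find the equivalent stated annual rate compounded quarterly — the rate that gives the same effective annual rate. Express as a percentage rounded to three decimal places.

EAR = (1 + 0.0510/12)^12 − 1 = 0.052209.
Solve (1 + r/4)^4 = 1.052209: r/4 = 1.052209^(1/4) − 1 = 0.012804, so r = 0.051217 = 5.122%.

5.122%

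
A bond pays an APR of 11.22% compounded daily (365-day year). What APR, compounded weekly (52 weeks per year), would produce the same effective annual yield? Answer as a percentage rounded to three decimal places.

11.230%

EAR = (1 + 0.1122/365)^365 − 1 = 0.118717.
Solve (1 + r/52)^52 = 1.118717: r/52 = 1.118717^(1/52) − 1 = 0.002160, so r = 0.112304 = 11.230%.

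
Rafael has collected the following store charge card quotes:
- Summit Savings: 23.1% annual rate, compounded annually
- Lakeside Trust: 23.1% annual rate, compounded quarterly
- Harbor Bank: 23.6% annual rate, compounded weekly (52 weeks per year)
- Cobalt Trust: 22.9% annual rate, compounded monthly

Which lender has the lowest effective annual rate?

Summit Savings

Summit Savings: compounded annually, EAR = 23.100%
Lakeside Trust: (1 + 0.231/4)^4 − 1 = 25.179%
Harbor Bank: (1 + 0.236/52)^52 − 1 = 26.550%
Cobalt Trust: (1 + 0.229/12)^12 − 1 = 25.463%
The lowest effective annual rate is Summit Savings at 23.100%.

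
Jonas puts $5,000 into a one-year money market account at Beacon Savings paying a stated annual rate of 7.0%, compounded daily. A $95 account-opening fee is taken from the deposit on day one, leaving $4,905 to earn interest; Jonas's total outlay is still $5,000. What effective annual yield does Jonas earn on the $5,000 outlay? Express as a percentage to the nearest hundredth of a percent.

Value after one year: 4,905 × (1 + 0.070/365)^365 = 4,905 × 1.072501 = $5,260.62.
Effective yield on the $5,000 outlay: 5,260.62 / 5,000 − 1 = 0.052123 = 5.21%.

5.21%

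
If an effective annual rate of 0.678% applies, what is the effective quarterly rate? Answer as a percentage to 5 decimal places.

The per-quarter rate i satisfies (1 + i)^4 = 1 + 0.00678.
i = 1.00678^(1/4) − 1 = 0.0016907 = 0.16907%.

0.16907%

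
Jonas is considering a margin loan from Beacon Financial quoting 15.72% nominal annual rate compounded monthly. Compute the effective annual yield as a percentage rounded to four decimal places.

16.9036%

EAR = (1 + 0.1572/12)^12 − 1.
= 1.169036 − 1 = 16.9036%.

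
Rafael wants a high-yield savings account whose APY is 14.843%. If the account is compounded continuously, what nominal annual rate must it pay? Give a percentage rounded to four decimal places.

Continuous: nominal r satisfies e^r − 1 = 0.14843.
r = ln(1 + 0.14843) = ln(1.14843) = 0.138396 = 13.8396%.

13.8396%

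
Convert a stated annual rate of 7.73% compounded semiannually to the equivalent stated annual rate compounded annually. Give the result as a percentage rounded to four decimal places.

EAR = (1 + 0.0773/2)^2 − 1 = 0.078794.
Compounded annually, the equivalent nominal rate is the EAR itself: 7.8794%.

7.8794%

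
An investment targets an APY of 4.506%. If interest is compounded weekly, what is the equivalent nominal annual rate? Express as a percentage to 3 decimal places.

(1 + r/52)^52 − 1 = 0.04506, so 1 + r/52 = 1.04506^(1/52).
r/52 = 0.000848, so r = 0.044093 = 4.409%.

4.409%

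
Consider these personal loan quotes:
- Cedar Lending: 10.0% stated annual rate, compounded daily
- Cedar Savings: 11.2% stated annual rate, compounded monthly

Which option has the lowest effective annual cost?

Cedar Lending: (1 + 0.100/365)^365 − 1 = 10.516%
Cedar Savings: (1 + 0.112/12)^12 − 1 = 11.793%
The lowest effective annual rate is Cedar Lending at 10.516%.

Cedar Lending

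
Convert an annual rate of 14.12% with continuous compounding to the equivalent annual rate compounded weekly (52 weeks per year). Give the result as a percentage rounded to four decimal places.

EAR under continuous compounding: e^0.1412 − 1 = 0.151655.
Solve (1 + r/52)^52 = 1.151655: r/52 = 1.151655^(1/52) − 1 = 0.002719, so r = 0.141392 = 14.1392%.

14.1392%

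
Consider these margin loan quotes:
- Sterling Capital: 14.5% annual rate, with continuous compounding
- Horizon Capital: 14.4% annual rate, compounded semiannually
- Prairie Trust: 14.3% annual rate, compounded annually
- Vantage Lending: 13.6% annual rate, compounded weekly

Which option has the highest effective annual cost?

Sterling Capital: e^0.145 − 1 = 15.604%
Horizon Capital: (1 + 0.144/2)^2 − 1 = 14.918%
Prairie Trust: compounded annually, EAR = 14.300%
Vantage Lending: (1 + 0.136/52)^52 − 1 = 14.548%
The highest effective annual rate is Sterling Capital at 15.604%.

Sterling Capital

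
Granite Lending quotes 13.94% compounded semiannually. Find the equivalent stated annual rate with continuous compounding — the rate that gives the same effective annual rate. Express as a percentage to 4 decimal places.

EAR = (1 + 0.1394/2)^2 − 1 = 0.144258.
Equivalent continuous rate: r = ln(1 + 0.144258) = 0.134756 = 13.4756%.

13.4756%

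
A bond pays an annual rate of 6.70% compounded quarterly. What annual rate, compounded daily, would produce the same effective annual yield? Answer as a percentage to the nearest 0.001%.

6.645%

EAR = (1 + 0.0670/4)^4 − 1 = 0.068702.
Solve (1 + r/365)^365 = 1.068702: r/365 = 1.068702^(1/365) − 1 = 0.000182, so r = 0.066451 = 6.645%.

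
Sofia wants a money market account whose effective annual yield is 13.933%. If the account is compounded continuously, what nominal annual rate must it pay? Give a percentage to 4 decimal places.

13.0440%

Continuous: nominal r satisfies e^r − 1 = 0.13933.
r = ln(1 + 0.13933) = ln(1.13933) = 0.130440 = 13.0440%.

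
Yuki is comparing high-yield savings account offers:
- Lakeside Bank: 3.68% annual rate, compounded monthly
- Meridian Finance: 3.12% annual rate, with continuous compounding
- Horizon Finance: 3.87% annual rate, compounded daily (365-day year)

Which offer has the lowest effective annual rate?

Meridian Finance

Lakeside Bank: (1 + 0.0368/12)^12 − 1 = 3.743%
Meridian Finance: e^0.0312 − 1 = 3.169%
Horizon Finance: (1 + 0.0387/365)^365 − 1 = 3.946%
The lowest effective annual rate is Meridian Finance at 3.169%.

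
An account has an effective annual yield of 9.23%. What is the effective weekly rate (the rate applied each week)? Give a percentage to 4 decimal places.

The per-week rate i satisfies (1 + i)^52 = 1 + 0.0923.
i = 1.0923^(1/52) − 1 = 0.0016992 = 0.1699%.

0.1699%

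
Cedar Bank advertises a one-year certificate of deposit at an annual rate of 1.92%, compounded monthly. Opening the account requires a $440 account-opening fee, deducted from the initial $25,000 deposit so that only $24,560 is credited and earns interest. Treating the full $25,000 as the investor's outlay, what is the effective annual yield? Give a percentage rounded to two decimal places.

0.14%

Value after one year: 24,560 × (1 + 0.0192/12)^12 = 24,560 × 1.019370 = $25,035.72.
Effective yield on the $25,000 outlay: 25,035.72 / 25,000 − 1 = 0.001429 = 0.14%.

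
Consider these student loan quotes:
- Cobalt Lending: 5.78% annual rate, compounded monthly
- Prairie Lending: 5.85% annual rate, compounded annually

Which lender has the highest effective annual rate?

Cobalt Lending: (1 + 0.0578/12)^12 − 1 = 5.936%
Prairie Lending: compounded annually, EAR = 5.850%
The highest effective annual rate is Cobalt Lending at 5.936%.

Cobalt Lending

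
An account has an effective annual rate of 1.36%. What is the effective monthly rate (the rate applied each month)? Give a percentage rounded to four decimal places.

The per-month rate i satisfies (1 + i)^12 = 1 + 0.0136.
i = 1.0136^(1/12) − 1 = 0.0011263 = 0.1126%.

0.1126%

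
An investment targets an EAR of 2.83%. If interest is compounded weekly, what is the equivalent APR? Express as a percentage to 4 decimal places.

2.7914%

(1 + r/52)^52 − 1 = 0.0283, so 1 + r/52 = 1.0283^(1/52).
r/52 = 0.000537, so r = 0.027914 = 2.7914%.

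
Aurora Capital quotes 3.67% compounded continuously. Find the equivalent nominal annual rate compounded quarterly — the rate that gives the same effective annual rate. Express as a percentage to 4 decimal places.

EAR under continuous compounding: e^0.0367 − 1 = 0.037382.
Solve (1 + r/4)^4 = 1.037382: r/4 = 1.037382^(1/4) − 1 = 0.009217, so r = 0.036869 = 3.6869%.

3.6869%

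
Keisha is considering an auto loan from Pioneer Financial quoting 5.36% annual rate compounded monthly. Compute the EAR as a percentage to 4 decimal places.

5.4937%

EAR = (1 + 0.0536/12)^12 − 1.
= 1.054937 − 1 = 5.4937%.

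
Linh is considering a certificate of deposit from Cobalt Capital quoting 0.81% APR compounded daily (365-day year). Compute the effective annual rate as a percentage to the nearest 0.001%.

0.813%

EAR = (1 + 0.0081/365)^365 − 1.
= (1 + 0.000022)^365 − 1 = 1.008133 − 1 = 0.813%.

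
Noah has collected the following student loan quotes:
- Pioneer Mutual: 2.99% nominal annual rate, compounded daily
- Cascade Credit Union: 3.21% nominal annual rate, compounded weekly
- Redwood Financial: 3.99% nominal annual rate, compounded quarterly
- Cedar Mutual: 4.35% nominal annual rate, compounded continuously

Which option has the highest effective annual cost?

Cedar Mutual

Pioneer Mutual: (1 + 0.0299/365)^365 − 1 = 3.035%
Cascade Credit Union: (1 + 0.0321/52)^52 − 1 = 3.261%
Redwood Financial: (1 + 0.0399/4)^4 − 1 = 4.050%
Cedar Mutual: e^0.0435 − 1 = 4.446%
The highest effective annual rate is Cedar Mutual at 4.446%.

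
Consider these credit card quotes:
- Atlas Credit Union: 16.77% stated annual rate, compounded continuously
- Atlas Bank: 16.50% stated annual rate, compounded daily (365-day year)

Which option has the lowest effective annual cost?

Atlas Credit Union: e^0.1677 − 1 = 18.258%
Atlas Bank: (1 + 0.1650/365)^365 − 1 = 17.935%
The lowest effective annual rate is Atlas Bank at 17.935%.

Atlas Bank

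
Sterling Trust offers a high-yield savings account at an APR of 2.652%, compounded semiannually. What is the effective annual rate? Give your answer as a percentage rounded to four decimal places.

2.6696%

EAR = (1 + 0.02652/2)^2 − 1.
= (1 + 0.013260)^2 − 1 = 1.026696 − 1 = 2.6696%.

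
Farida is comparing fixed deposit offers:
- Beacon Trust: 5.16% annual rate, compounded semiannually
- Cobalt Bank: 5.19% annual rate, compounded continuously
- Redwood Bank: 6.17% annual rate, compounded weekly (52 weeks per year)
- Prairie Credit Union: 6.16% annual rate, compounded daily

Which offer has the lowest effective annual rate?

Beacon Trust: (1 + 0.0516/2)^2 − 1 = 5.227%
Cobalt Bank: e^0.0519 − 1 = 5.327%
Redwood Bank: (1 + 0.0617/52)^52 − 1 = 6.360%
Prairie Credit Union: (1 + 0.0616/365)^365 − 1 = 6.353%
The lowest effective annual rate is Beacon Trust at 5.227%.

Beacon Trust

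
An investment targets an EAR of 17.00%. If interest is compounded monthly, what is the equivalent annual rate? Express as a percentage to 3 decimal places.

(1 + r/12)^12 − 1 = 0.1700, so 1 + r/12 = 1.1700^(1/12).
r/12 = 0.013170, so r = 0.158035 = 15.804%.

15.804%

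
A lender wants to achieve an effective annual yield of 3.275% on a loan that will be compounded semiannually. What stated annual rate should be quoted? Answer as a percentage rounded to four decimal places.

(1 + r/2)^2 − 1 = 0.03275, so 1 + r/2 = 1.03275^(1/2).
r/2 = 0.016243, so r = 0.032486 = 3.2486%.

3.2486%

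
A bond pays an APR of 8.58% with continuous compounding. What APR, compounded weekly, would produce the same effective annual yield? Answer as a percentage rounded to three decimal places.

8.587%

EAR under continuous compounding: e^0.0858 − 1 = 0.089588.
Solve (1 + r/52)^52 = 1.089588: r/52 = 1.089588^(1/52) − 1 = 0.001651, so r = 0.085871 = 8.587%.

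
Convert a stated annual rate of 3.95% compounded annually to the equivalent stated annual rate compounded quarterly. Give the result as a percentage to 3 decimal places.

Compounded annually, EAR = nominal = 0.039500.
Solve (1 + r/4)^4 = 1.039500: r/4 = 1.039500^(1/4) − 1 = 0.009732, so r = 0.038928 = 3.893%.

3.893%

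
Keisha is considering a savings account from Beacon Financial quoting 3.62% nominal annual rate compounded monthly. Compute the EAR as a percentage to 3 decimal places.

3.681%

EAR = (1 + 0.0362/12)^12 − 1.
= (1 + 0.003017)^12 − 1 = 1.036807 − 1 = 3.681%.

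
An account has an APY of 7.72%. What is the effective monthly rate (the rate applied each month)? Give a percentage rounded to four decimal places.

The per-month rate i satisfies (1 + i)^12 = 1 + 0.0772.
i = 1.0772^(1/12) − 1 = 0.0062163 = 0.6216%.

0.6216%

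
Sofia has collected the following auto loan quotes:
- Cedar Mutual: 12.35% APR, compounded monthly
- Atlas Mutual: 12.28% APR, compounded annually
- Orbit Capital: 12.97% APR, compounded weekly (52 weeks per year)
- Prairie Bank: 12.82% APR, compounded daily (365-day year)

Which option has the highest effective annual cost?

Orbit Capital

Cedar Mutual: (1 + 0.1235/12)^12 − 1 = 13.074%
Atlas Mutual: compounded annually, EAR = 12.280%
Orbit Capital: (1 + 0.1297/52)^52 − 1 = 13.830%
Prairie Bank: (1 + 0.1282/365)^365 − 1 = 13.675%
The highest effective annual rate is Orbit Capital at 13.830%.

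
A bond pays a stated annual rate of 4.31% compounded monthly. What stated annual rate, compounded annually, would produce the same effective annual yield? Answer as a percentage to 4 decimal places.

4.3962%

EAR = (1 + 0.0431/12)^12 − 1 = 0.043962.
Compounded annually, the equivalent nominal rate is the EAR itself: 4.3962%.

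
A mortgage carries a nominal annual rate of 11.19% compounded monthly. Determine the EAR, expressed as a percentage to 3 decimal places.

EAR = (1 + 0.1119/12)^12 − 1.
= (1 + 0.009325)^12 − 1 = 1.117821 − 1 = 11.782%.

11.782%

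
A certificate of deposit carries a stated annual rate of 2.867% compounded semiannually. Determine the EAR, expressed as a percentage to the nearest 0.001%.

EAR = (1 + 0.02867/2)^2 − 1.
= (1 + 0.014335)^2 − 1 = 1.028875 − 1 = 2.888%.

2.888%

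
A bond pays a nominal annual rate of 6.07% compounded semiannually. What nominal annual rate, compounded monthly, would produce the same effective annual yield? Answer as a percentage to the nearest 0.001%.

EAR = (1 + 0.0607/2)^2 − 1 = 0.061621.
Solve (1 + r/12)^12 = 1.061621: r/12 = 1.061621^(1/12) − 1 = 0.004996, so r = 0.059946 = 5.995%.

5.995%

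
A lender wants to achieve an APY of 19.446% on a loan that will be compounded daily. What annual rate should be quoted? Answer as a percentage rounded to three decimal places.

(1 + r/365)^365 − 1 = 0.19446, so 1 + r/365 = 1.19446^(1/365).
r/365 = 0.000487, so r = 0.177737 = 17.774%.

17.774%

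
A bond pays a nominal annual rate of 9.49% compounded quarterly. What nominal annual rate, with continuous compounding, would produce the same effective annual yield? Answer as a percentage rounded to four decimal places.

9.3792%

EAR = (1 + 0.0949/4)^4 − 1 = 0.098331.
Equivalent continuous rate: r = ln(1 + 0.098331) = 0.093792 = 9.3792%.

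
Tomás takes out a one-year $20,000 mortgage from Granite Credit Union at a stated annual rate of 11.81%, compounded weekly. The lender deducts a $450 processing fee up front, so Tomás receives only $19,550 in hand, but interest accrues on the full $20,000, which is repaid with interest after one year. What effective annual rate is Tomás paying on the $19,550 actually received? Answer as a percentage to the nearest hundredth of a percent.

15.11%

Amount owed after one year: 20,000 × (1 + 0.1181/52)^52 = 20,000 × 1.125206 = $22,504.12.
Effective rate on net proceeds: 22,504.12 / 19,550 − 1 = 0.151106 = 15.11%.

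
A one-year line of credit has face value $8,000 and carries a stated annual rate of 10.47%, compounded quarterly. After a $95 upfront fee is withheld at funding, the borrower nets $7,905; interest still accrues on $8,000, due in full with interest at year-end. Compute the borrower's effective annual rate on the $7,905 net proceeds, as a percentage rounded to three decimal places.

Amount owed after one year: 8,000 × (1 + 0.1047/4)^4 = 8,000 × 1.108883 = $8,871.06.
Effective rate on net proceeds: 8,871.06 / 7,905 − 1 = 0.122209 = 12.221%.

12.221%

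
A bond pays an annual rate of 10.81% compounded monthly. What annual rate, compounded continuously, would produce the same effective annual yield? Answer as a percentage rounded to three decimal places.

10.762%

EAR = (1 + 0.1081/12)^12 − 1 = 0.113620.
Equivalent continuous rate: r = ln(1 + 0.113620) = 0.107616 = 10.762%.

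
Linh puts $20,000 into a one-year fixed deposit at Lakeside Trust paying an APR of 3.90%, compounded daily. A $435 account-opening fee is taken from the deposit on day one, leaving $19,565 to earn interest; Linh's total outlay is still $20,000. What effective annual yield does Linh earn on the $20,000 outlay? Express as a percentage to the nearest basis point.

1.72%

Value after one year: 19,565 × (1 + 0.0390/365)^365 = 19,565 × 1.039768 = $20,343.07.
Effective yield on the $20,000 outlay: 20,343.07 / 20,000 − 1 = 0.017153 = 1.72%.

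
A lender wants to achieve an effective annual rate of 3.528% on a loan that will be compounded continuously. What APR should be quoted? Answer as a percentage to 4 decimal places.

3.4672%

Continuous: nominal r satisfies e^r − 1 = 0.03528.
r = ln(1 + 0.03528) = ln(1.03528) = 0.034672 = 3.4672%.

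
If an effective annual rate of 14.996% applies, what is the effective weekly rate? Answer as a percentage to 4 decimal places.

0.2691%

The per-week rate i satisfies (1 + i)^52 = 1 + 0.14996.
i = 1.14996^(1/52) − 1 = 0.0026907 = 0.2691%.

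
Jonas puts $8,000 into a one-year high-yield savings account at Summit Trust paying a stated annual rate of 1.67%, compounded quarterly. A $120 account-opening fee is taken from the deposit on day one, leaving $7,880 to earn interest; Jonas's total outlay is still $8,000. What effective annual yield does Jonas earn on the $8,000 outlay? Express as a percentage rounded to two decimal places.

Value after one year: 7,880 × (1 + 0.0167/4)^4 = 7,880 × 1.016805 = $8,012.42.
Effective yield on the $8,000 outlay: 8,012.42 / 8,000 − 1 = 0.001553 = 0.16%.

0.16%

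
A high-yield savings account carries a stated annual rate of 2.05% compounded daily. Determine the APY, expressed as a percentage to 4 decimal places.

2.0711%

EAR = (1 + 0.0205/365)^365 − 1.
= (1 + 0.000056)^365 − 1 = 1.020711 − 1 = 2.0711%.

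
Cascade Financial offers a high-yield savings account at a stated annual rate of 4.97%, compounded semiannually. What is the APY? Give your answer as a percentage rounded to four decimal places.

5.0318%

EAR = (1 + 0.0497/2)^2 − 1.
= (1 + 0.024850)^2 − 1 = 1.050318 − 1 = 5.0318%.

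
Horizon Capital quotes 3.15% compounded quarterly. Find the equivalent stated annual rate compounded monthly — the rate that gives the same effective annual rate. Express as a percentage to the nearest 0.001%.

3.142%

EAR = (1 + 0.0315/4)^4 − 1 = 0.031874.
Solve (1 + r/12)^12 = 1.031874: r/12 = 1.031874^(1/12) − 1 = 0.002618, so r = 0.031418 = 3.142%.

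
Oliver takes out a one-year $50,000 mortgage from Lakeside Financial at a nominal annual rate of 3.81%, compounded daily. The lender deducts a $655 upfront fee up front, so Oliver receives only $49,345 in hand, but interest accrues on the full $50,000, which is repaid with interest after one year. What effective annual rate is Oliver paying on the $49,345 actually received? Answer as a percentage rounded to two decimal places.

5.26%

Amount owed after one year: 50,000 × (1 + 0.0381/365)^365 = 50,000 × 1.038833 = $51,941.65.
Effective rate on net proceeds: 51,941.65 / 49,345 − 1 = 0.052622 = 5.26%.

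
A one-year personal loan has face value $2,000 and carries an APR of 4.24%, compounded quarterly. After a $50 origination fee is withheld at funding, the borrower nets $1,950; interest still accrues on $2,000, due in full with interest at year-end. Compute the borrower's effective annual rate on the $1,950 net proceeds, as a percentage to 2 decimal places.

Amount owed after one year: 2,000 × (1 + 0.0424/4)^4 = 2,000 × 1.043079 = $2,086.16.
Effective rate on net proceeds: 2,086.16 / 1,950 − 1 = 0.069825 = 6.98%.

6.98%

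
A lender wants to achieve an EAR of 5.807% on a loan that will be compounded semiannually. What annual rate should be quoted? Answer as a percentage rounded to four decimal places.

(1 + r/2)^2 − 1 = 0.05807, so 1 + r/2 = 1.05807^(1/2).
r/2 = 0.028625, so r = 0.057251 = 5.7251%.

5.7251%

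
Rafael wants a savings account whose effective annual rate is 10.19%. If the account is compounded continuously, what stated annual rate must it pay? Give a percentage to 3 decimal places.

9.704%

Continuous: nominal r satisfies e^r − 1 = 0.1019.
r = ln(1 + 0.1019) = ln(1.1019) = 0.097036 = 9.704%.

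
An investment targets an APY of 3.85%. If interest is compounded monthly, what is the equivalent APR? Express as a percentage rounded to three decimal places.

3.784%

(1 + r/12)^12 − 1 = 0.0385, so 1 + r/12 = 1.0385^(1/12).
r/12 = 0.003153, so r = 0.037837 = 3.784%.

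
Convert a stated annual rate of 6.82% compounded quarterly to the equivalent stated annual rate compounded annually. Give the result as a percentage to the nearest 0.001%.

6.996%

EAR = (1 + 0.0682/4)^4 − 1 = 0.069964.
Compounded annually, the equivalent nominal rate is the EAR itself: 6.996%.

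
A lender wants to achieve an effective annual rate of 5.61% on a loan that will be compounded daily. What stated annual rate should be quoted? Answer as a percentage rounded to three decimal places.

(1 + r/365)^365 − 1 = 0.0561, so 1 + r/365 = 1.0561^(1/365).
r/365 = 0.000150, so r = 0.054587 = 5.459%.

5.459%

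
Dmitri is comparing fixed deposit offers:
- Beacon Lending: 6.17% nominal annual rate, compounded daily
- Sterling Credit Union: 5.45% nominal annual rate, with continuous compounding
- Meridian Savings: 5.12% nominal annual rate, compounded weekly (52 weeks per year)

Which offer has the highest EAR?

Beacon Lending: (1 + 0.0617/365)^365 − 1 = 6.364%
Sterling Credit Union: e^0.0545 − 1 = 5.601%
Meridian Savings: (1 + 0.0512/52)^52 − 1 = 5.251%
The highest effective annual rate is Beacon Lending at 6.364%.

Beacon Lending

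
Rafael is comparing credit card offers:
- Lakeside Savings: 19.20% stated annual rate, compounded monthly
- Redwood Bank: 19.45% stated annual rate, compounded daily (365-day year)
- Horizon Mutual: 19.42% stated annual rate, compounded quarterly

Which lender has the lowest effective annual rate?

Lakeside Savings: (1 + 0.1920/12)^12 − 1 = 20.983%
Redwood Bank: (1 + 0.1945/365)^365 − 1 = 21.464%
Horizon Mutual: (1 + 0.1942/4)^4 − 1 = 20.881%
The lowest effective annual rate is Horizon Mutual at 20.881%.

Horizon Mutual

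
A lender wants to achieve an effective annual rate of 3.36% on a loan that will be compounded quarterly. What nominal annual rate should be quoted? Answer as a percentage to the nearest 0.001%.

(1 + r/4)^4 − 1 = 0.0336, so 1 + r/4 = 1.0336^(1/4).
r/4 = 0.008296, so r = 0.033185 = 3.318%.

3.318%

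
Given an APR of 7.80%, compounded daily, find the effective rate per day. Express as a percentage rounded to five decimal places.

0.02137%

With a nominal annual rate compounded daily, the periodic rate is the nominal rate divided by 365.
i = 0.0780 / 365 = 0.0002137 = 0.02137%.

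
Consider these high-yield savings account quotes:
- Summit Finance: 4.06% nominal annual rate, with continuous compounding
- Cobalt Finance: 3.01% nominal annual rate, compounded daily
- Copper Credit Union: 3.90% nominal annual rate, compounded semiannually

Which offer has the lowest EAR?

Cobalt Finance

Summit Finance: e^0.0406 − 1 = 4.144%
Cobalt Finance: (1 + 0.0301/365)^365 − 1 = 3.056%
Copper Credit Union: (1 + 0.0390/2)^2 − 1 = 3.938%
The lowest effective annual rate is Cobalt Finance at 3.056%.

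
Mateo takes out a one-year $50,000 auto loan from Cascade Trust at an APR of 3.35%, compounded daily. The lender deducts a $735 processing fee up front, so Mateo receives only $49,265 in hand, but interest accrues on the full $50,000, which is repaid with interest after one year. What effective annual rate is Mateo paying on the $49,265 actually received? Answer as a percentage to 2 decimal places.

4.95%

Amount owed after one year: 50,000 × (1 + 0.0335/365)^365 = 50,000 × 1.034066 = $51,703.29.
Effective rate on net proceeds: 51,703.29 / 49,265 − 1 = 0.049493 = 4.95%.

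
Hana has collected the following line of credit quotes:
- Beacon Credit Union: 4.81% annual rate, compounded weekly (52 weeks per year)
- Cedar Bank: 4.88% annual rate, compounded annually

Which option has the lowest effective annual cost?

Beacon Credit Union: (1 + 0.0481/52)^52 − 1 = 4.925%
Cedar Bank: compounded annually, EAR = 4.880%
The lowest effective annual rate is Cedar Bank at 4.880%.

Cedar Bank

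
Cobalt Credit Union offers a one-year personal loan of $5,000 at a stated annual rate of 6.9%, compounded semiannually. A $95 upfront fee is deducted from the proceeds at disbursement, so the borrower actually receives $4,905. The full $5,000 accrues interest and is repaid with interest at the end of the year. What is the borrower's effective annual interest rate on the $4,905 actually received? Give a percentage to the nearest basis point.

Amount owed after one year: 5,000 × (1 + 0.069/2)^2 = 5,000 × 1.070190 = $5,350.95.
Effective rate on net proceeds: 5,350.95 / 4,905 − 1 = 0.090918 = 9.09%.

9.09%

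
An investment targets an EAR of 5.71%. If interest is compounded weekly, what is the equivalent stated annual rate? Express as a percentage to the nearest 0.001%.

(1 + r/52)^52 − 1 = 0.0571, so 1 + r/52 = 1.0571^(1/52).
r/52 = 0.001068, so r = 0.055559 = 5.556%.

5.556%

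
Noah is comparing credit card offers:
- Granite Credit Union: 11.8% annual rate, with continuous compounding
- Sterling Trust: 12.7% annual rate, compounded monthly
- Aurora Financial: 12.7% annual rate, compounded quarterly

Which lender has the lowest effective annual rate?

Granite Credit Union

Granite Credit Union: e^0.118 − 1 = 12.524%
Sterling Trust: (1 + 0.127/12)^12 − 1 = 13.466%
Aurora Financial: (1 + 0.127/4)^4 − 1 = 13.318%
The lowest effective annual rate is Granite Credit Union at 12.524%.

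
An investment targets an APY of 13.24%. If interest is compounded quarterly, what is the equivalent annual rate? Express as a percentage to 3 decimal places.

(1 + r/4)^4 − 1 = 0.1324, so 1 + r/4 = 1.1324^(1/4).
r/4 = 0.031573, so r = 0.126292 = 12.629%.

12.629%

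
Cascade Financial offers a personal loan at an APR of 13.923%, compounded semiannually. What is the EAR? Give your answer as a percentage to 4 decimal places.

14.4076%

EAR = (1 + 0.13923/2)^2 − 1.
= (1 + 0.069615)^2 − 1 = 1.144076 − 1 = 14.4076%.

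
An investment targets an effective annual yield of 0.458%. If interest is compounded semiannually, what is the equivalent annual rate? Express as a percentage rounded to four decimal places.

0.4575%

(1 + r/2)^2 − 1 = 0.00458, so 1 + r/2 = 1.00458^(1/2).
r/2 = 0.002287, so r = 0.004575 = 0.4575%.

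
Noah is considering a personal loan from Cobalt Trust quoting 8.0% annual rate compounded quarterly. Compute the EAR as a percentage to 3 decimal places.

EAR = (1 + 0.080/4)^4 − 1.
= 1.082432 − 1 = 8.243%.

8.243%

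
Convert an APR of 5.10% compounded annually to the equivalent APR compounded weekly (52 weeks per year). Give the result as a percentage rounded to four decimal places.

4.9766%

Compounded annually, EAR = nominal = 0.051000.
Solve (1 + r/52)^52 = 1.051000: r/52 = 1.051000^(1/52) − 1 = 0.000957, so r = 0.049766 = 4.9766%.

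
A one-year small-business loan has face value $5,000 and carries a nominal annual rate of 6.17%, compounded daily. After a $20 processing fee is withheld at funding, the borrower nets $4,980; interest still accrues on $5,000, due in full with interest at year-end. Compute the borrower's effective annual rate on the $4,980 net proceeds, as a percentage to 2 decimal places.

Amount owed after one year: 5,000 × (1 + 0.0617/365)^365 = 5,000 × 1.063638 = $5,318.19.
Effective rate on net proceeds: 5,318.19 / 4,980 − 1 = 0.067909 = 6.79%.

6.79%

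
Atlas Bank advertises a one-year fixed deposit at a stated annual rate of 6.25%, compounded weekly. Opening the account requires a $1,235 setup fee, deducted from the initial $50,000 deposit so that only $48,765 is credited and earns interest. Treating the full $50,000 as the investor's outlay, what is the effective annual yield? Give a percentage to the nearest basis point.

Value after one year: 48,765 × (1 + 0.0625/52)^52 = 48,765 × 1.064455 = $51,908.12.
Effective yield on the $50,000 outlay: 51,908.12 / 50,000 − 1 = 0.038162 = 3.82%.

3.82%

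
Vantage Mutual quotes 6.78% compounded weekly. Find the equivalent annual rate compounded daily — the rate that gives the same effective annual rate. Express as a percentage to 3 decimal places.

6.776%

EAR = (1 + 0.0678/52)^52 − 1 = 0.070104.
Solve (1 + r/365)^365 = 1.070104: r/365 = 1.070104^(1/365) − 1 = 0.000186, so r = 0.067762 = 6.776%.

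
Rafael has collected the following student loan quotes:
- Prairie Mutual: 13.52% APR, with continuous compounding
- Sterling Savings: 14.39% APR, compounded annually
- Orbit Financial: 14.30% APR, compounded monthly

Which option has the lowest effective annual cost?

Prairie Mutual: e^0.1352 − 1 = 14.477%
Sterling Savings: compounded annually, EAR = 14.390%
Orbit Financial: (1 + 0.1430/12)^12 − 1 = 15.275%
The lowest effective annual rate is Sterling Savings at 14.390%.

Sterling Savings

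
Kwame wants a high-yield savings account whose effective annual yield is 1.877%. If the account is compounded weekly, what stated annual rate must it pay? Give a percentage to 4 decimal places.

1.8599%

(1 + r/52)^52 − 1 = 0.01877, so 1 + r/52 = 1.01877^(1/52).
r/52 = 0.000358, so r = 0.018599 = 1.8599%.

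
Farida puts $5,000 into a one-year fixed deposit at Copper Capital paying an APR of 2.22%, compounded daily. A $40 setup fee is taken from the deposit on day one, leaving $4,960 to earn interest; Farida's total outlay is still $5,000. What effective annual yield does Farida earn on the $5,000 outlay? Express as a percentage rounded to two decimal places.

Value after one year: 4,960 × (1 + 0.0222/365)^365 = 4,960 × 1.022448 = $5,071.34.
Effective yield on the $5,000 outlay: 5,071.34 / 5,000 − 1 = 0.014268 = 1.43%.

1.43%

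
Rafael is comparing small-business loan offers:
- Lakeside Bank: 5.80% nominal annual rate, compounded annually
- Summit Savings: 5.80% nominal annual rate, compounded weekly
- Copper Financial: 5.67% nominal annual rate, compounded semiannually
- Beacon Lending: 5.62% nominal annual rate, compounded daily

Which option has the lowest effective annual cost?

Copper Financial

Lakeside Bank: compounded annually, EAR = 5.800%
Summit Savings: (1 + 0.0580/52)^52 − 1 = 5.968%
Copper Financial: (1 + 0.0567/2)^2 − 1 = 5.750%
Beacon Lending: (1 + 0.0562/365)^365 − 1 = 5.780%
The lowest effective annual rate is Copper Financial at 5.750%.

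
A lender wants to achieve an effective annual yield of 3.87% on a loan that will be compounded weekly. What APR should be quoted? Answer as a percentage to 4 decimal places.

3.7984%

(1 + r/52)^52 − 1 = 0.0387, so 1 + r/52 = 1.0387^(1/52).
r/52 = 0.000730, so r = 0.037984 = 3.7984%.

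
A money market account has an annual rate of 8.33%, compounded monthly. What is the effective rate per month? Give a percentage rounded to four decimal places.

With a nominal annual rate compounded monthly, the periodic rate is the nominal rate divided by 12.
i = 0.0833 / 12 = 0.0069417 = 0.6942%.

0.6942%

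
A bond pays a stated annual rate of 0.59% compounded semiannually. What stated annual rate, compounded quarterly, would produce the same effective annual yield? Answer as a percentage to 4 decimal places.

EAR = (1 + 0.0059/2)^2 − 1 = 0.005909.
Solve (1 + r/4)^4 = 1.005909: r/4 = 1.005909^(1/4) − 1 = 0.001474, so r = 0.005896 = 0.5896%.

0.5896%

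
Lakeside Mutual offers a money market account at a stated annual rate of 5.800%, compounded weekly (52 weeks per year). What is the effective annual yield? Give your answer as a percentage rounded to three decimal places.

EAR = (1 + 0.05800/52)^52 − 1.
= 1.059681 − 1 = 5.968%.

5.968%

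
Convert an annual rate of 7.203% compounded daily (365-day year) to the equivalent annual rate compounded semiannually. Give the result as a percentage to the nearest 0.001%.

EAR = (1 + 0.07203/365)^365 − 1 = 0.074680.
Solve (1 + r/2)^2 = 1.074680: r/2 = 1.074680^(1/2) − 1 = 0.036668, so r = 0.073335 = 7.334%.

7.334%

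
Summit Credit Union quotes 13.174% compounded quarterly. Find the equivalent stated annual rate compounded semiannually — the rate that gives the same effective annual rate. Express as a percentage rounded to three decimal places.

EAR = (1 + 0.13174/4)^4 − 1 = 0.138392.
Solve (1 + r/2)^2 = 1.138392: r/2 = 1.138392^(1/2) − 1 = 0.066955, so r = 0.133909 = 13.391%.

13.391%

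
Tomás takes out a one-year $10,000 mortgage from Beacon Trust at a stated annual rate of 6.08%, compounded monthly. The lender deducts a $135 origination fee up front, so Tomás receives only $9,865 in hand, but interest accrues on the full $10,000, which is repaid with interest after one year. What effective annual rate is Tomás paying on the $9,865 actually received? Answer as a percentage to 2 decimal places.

7.71%

Amount owed after one year: 10,000 × (1 + 0.0608/12)^12 = 10,000 × 1.062523 = $10,625.23.
Effective rate on net proceeds: 10,625.23 / 9,865 − 1 = 0.077064 = 7.71%.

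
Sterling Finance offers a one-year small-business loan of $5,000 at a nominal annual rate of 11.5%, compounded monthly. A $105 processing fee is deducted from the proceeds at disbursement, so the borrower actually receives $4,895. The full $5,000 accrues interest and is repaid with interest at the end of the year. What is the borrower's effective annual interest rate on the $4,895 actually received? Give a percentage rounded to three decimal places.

Amount owed after one year: 5,000 × (1 + 0.115/12)^12 = 5,000 × 1.121259 = $5,606.30.
Effective rate on net proceeds: 5,606.30 / 4,895 − 1 = 0.145311 = 14.531%.

14.531%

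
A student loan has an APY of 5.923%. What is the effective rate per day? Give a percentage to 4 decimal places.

0.0158%

The per-day rate i satisfies (1 + i)^365 = 1 + 0.05923.
i = 1.05923^(1/365) − 1 = 0.0001577 = 0.0158%.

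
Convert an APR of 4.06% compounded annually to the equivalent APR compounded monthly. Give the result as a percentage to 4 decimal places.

3.9864%

Compounded annually, EAR = nominal = 0.040600.
Solve (1 + r/12)^12 = 1.040600: r/12 = 1.040600^(1/12) − 1 = 0.003322, so r = 0.039864 = 3.9864%.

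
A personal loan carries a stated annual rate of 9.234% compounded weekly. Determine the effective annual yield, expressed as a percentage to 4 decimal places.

9.6648%

EAR = (1 + 0.09234/52)^52 − 1.
= (1 + 0.001776)^52 − 1 = 1.096648 − 1 = 9.6648%.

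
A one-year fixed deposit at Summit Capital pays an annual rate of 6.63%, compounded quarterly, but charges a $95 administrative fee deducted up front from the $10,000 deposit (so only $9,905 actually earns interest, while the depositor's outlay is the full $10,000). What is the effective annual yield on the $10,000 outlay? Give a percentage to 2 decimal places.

5.78%

Value after one year: 9,905 × (1 + 0.0663/4)^4 = 9,905 × 1.067967 = $10,578.21.
Effective yield on the $10,000 outlay: 10,578.21 / 10,000 − 1 = 0.057821 = 5.78%.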